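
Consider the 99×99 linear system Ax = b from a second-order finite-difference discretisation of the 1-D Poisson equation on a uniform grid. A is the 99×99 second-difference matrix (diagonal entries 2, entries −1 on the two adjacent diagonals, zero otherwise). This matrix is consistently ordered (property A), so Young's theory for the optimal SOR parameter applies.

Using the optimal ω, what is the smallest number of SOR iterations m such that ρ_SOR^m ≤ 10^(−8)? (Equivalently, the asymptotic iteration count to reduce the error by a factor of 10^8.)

m = 294

ρ_J = max_k |cos(kπ/100)| = cos(π/100) = 0.9995066
root = sin(π/100) = 0.0314108  (since 1−cos² = sin²).
[ω*] 2 ÷ (1 + 0.0314108) = 2 ÷ 1.0314108 = 1.9390916.
Hence ρ(B_{ω*}) = 1.9390916 − 1 = 0.9390916.
8·ln10 = 18.4207; −ln(0.9390916) = 0.0628423; m = ⌈18.4207/0.0628423⌉ = ⌈293.126⌉ = 294.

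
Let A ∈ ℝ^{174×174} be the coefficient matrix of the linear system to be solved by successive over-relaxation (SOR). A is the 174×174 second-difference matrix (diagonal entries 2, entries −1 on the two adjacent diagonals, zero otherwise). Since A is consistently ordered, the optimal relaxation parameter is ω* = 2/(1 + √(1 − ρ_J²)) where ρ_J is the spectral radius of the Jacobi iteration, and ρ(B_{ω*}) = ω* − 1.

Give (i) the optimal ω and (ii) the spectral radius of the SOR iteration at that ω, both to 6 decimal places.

ω* = 1.964731, ρ_SOR = 0.964731

B_J for the 174×174 system has eigenvalues cos(kπ/175); ρ_J = cos(π/175) = 0.999839.
√(1 − cos²(π/175)) = sin(π/175) ≈ 0.0179510.
[ω*] 2 ÷ (1 + 0.0179510) = 2 ÷ 1.0179510 = 1.964731.
[ρ_SOR] ω* − 1 = 0.964731.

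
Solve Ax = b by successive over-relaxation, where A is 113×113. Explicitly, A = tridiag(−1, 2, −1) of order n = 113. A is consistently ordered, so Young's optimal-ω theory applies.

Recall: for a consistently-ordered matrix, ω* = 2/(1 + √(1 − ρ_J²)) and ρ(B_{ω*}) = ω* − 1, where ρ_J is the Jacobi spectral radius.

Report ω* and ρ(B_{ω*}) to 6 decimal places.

ω* = 1.946369, ρ_SOR = 0.946369

[ρ_J] n=113: ρ(B_J) = cos(π/(n+1)) = cos(π/114) = 0.999620.
1 − cos²(π/114) = sin²(π/114) ⇒ √(1−ρ_J²) = sin(π/114) = 0.0275543.
ω* = 2/(1+0.0275543) = 1.946369
ρ_SOR = ω* − 1 = 1.946369 − 1 = 0.946369.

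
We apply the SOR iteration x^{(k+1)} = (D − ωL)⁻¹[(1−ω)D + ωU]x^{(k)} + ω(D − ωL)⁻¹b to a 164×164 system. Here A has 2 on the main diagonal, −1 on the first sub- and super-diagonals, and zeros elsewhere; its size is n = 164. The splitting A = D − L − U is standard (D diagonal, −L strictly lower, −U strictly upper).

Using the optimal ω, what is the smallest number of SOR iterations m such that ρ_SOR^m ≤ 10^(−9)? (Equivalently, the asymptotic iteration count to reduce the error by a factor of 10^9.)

m = 545

spectrum of D⁻¹(L+U) = {cos(kπ/165) : 1≤k≤164}; ρ_J = cos(π/165) = 0.9998187.
1 − cos²(π/165) = sin²(π/165) ⇒ √(1−ρ_J²) = sin(π/165) = 0.0190388.
ω* = 2/(1+0.0190388) = 1.9626338
and ρ(B_{ω*}) = 1.9626338 − 1 = 0.9626338.
m ≥ 9·ln10 / (−ln 0.9626338) = 544.173; smallest integer m = 545.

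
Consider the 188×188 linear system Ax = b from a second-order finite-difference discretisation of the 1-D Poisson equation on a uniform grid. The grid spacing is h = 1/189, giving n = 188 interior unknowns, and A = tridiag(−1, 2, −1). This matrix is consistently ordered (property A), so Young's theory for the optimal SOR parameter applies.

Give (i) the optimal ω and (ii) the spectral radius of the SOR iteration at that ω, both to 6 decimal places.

ω* = 1.967301, ρ_SOR = 0.967301

½·tridiag(1,0,1) at n=188: λ_k = cos(kπ/189); max |λ| at k=1 ⇒ ρ_J = cos(π/189) ≈ 0.999862.
root = sin(π/189) = 0.0166214  (since 1−cos² = sin²).
ω* = 2/(1+0.0166214) = 1.967301
ρ_SOR = ω* − 1 ≈ 0.967301.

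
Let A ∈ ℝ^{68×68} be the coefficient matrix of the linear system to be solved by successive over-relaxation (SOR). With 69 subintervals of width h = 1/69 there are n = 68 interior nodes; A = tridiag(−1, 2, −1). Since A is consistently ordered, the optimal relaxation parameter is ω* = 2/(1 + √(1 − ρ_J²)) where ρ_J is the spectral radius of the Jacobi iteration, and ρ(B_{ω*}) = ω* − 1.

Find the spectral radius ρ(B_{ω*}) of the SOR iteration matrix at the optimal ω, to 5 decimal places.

[ρ_J] n=68: ρ(B_J) = cos(π/(n+1)) = cos(π/69) = 0.99896.
1 − cos²(π/69) = sin²(π/69) ⇒ √(1−ρ_J²) = sin(π/69) = 0.045515.
ω* = 2/(1+0.045515) = 1.91293
and ρ(B_{ω*}) = 1.91293 − 1 = 0.91293.

ρ_SOR = 0.91293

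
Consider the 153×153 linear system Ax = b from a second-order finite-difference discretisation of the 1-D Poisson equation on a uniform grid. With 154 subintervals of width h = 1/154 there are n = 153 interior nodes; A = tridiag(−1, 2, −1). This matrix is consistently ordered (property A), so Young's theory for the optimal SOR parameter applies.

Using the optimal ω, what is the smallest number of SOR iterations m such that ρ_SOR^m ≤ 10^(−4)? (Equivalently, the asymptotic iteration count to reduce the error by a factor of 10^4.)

½·tridiag(1,0,1) at n=153: λ_k = cos(kπ/154); max |λ| at k=1 ⇒ ρ_J = cos(π/154) ≈ 0.9997919.
root = sin(π/154) = 0.0203985  (since 1−cos² = sin²).
ω* = 2/(1 + 0.0203985) = 2/1.0203985 = 1.9600186.
and ρ(B_{ω*}) = 1.9600186 − 1 = 0.9600186.
For 4 digits: m = 4·ln10 / (−ln 0.9600186) = 9.21034/0.0408026 = 225.729; round up → m = 226.

m = 226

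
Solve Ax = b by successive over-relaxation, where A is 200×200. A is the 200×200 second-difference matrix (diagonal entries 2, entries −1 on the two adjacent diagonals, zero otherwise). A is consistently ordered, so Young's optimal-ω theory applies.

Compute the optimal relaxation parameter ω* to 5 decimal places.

½·tridiag(1,0,1) at n=200: λ_k = cos(kπ/201); max |λ| at k=1 ⇒ ρ_J = cos(π/201) ≈ 0.99988.
√(1 − cos²(π/201)) = sin(π/201) ≈ 0.015629.
ω* = 2 / (1 + 0.015629) = 2 / 1.015629 ≈ 1.96922.
ρ_SOR = ω* − 1 = 1.96922 − 1 = 0.96922.

ω* = 1.96922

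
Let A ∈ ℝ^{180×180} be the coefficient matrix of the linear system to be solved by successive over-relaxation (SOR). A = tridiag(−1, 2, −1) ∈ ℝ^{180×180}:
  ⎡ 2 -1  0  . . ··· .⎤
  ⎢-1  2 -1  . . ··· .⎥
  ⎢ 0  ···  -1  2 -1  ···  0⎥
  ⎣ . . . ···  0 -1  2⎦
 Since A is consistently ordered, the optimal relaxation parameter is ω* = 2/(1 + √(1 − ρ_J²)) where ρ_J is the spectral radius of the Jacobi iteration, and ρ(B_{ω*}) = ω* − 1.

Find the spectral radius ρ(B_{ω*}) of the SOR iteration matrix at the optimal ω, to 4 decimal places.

spectrum of D⁻¹(L+U) = {cos(kπ/181) : 1≤k≤180}; ρ_J = cos(π/181) = 0.9998.
root = sin(π/181) = 0.01736  (since 1−cos² = sin²).
ω* = 2 / (1 + 0.01736) = 2 / 1.01736 ≈ 1.9659.
ρ(B_{ω*}) = ω*−1 = 0.9659

ρ_SOR = 0.9659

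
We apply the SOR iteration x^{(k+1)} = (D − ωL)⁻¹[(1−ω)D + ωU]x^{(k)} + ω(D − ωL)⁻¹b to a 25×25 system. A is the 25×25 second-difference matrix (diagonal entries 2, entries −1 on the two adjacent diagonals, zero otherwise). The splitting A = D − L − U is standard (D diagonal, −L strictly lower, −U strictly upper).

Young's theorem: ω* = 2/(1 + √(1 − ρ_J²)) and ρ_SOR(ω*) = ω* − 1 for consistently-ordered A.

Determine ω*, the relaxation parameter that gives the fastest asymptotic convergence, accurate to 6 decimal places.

ω* = 1.784859

ρ_J = max_k |cos(kπ/26)| = cos(π/26) = 0.992709
1 − cos²(π/26) = sin²(π/26) ⇒ √(1−ρ_J²) = sin(π/26) = 0.1205367.
Then 2/(1+√(1−ρ_J²)) = 2/(1+0.1205367); ω* = 2/1.1205367 = 1.784859.
ρ(B_{ω*}) = ω*−1 = 0.784859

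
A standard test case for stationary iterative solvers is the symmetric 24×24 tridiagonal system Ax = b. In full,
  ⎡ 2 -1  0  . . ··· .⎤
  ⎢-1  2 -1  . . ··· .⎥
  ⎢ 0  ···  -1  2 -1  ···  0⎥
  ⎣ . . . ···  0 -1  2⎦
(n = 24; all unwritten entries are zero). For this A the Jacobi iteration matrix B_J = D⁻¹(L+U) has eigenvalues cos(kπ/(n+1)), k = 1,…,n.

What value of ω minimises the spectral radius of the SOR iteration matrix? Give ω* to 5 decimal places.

ω* = 1.77725

B_J for the 24×24 system has eigenvalues cos(kπ/25); ρ_J = cos(π/25) = 0.99211.
√(1 − cos²(π/25)) = sin(π/25) ≈ 0.125333.
ω* = 2/(1 + 0.125333) = 2/1.125333 = 1.77725.
[ρ_SOR] ω* − 1 = 0.77725.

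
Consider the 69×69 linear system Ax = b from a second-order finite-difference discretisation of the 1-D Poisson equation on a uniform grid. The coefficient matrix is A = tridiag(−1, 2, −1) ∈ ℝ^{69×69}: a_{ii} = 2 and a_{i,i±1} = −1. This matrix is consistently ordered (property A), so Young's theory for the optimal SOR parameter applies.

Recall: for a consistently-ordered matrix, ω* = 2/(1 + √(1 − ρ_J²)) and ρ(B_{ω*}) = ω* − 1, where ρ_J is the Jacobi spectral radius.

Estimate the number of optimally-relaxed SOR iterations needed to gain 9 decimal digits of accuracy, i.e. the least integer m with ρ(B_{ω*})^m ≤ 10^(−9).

m = 231

B_J for the 69×69 system has eigenvalues cos(kπ/70); ρ_J = cos(π/70) = 0.9989931.
√(1 − cos²(π/70)) = sin(π/70) ≈ 0.0448648.
Young: ω* = 2/(1+√(1−ρ_J²)) = 2/(1+0.0448648) = 2/1.0448648 = 1.9141232.
[ρ_SOR] ω* − 1 = 0.9141232.
9·ln10 = 20.7233; −ln(0.9141232) = 0.0897899; m = ⌈20.7233/0.0897899⌉ = ⌈230.798⌉ = 231.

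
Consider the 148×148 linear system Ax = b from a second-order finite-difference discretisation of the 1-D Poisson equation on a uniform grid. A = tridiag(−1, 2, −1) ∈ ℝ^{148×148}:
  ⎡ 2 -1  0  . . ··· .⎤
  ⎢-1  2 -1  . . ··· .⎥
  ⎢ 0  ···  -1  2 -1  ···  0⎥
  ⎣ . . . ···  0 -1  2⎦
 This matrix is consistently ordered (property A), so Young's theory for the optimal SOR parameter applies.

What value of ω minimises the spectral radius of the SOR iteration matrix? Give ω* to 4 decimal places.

ω* = 1.9587

With n=148, ρ(Jacobi) = cos(π/149) = 0.9998.
√(1 − cos²(π/149)) = sin(π/149) ≈ 0.02108.
[ω*] 2 ÷ (1 + 0.02108) = 2 ÷ 1.02108 = 1.9587.
[ρ_SOR] ω* − 1 = 0.9587.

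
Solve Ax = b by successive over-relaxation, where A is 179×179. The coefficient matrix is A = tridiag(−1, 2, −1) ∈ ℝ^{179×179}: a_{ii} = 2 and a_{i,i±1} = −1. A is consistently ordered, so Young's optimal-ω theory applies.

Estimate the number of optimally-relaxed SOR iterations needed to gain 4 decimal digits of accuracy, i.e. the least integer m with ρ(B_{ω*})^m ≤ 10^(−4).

m = 264

B_J for the 179×179 system has eigenvalues cos(kπ/180); ρ_J = cos(π/180) = 0.9998477.
√(1−ρ_J²) simplifies to sin(π/180) = 0.0174524.
[ω*] 2 ÷ (1 + 0.0174524) = 2 ÷ 1.0174524 = 1.9656939.
At ω = 1.9656939 every |λ(B_ω)| = ω−1, so ρ_SOR = 0.9656939.
ρ_SOR^m ≤ 10^(−4) ⇔ m ≥ 4·ln10/(−ln 0.9656939) = 9.21034/0.0349084 = 263.843; m = ⌈263.843⌉ = 264.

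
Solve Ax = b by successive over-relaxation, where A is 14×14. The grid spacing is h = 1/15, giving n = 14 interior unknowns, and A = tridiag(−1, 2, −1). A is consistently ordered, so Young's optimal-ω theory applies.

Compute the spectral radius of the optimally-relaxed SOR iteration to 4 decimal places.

[ρ_J] n=14: ρ(B_J) = cos(π/(n+1)) = cos(π/15) = 0.9781.
1 − cos²(π/15) = sin²(π/15) ⇒ √(1−ρ_J²) = sin(π/15) = 0.20791.
[ω*] 2 ÷ (1 + 0.20791) = 2 ÷ 1.20791 = 1.6558.
ρ_SOR = ω* − 1 ≈ 0.6558.

ρ_SOR = 0.6558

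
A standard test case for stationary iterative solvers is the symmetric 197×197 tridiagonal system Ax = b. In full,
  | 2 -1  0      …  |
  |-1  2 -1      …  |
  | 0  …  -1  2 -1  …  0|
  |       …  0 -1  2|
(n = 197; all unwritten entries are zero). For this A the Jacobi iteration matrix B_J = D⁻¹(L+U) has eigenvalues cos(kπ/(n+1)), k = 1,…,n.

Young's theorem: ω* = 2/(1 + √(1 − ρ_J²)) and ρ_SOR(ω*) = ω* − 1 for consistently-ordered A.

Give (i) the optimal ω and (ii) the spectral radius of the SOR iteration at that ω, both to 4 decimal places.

ρ_J = max_k |cos(kπ/198)| = cos(π/198) = 0.9999
1 − cos²(π/198) = sin²(π/198) ⇒ √(1−ρ_J²) = sin(π/198) = 0.01587.
ω* = 2/(1+0.01587) = 1.9688
ρ_SOR = ω* − 1 = 1.9688 − 1 = 0.9688.

ω* = 1.9688, ρ_SOR = 0.9688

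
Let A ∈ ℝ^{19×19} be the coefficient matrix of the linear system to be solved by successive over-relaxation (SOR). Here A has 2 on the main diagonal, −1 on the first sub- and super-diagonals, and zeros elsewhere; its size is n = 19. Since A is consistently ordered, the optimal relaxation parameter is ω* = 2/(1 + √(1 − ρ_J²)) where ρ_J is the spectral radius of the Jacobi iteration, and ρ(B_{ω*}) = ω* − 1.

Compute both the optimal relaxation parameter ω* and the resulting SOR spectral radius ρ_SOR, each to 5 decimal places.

ω* = 1.72945, ρ_SOR = 0.72945

n=19: λ(B_J) = 1 − λ(A)/2 = cos(kπ/20); k=1 gives ρ_J = 0.98769.
root = sin(π/20) = 0.156434  (since 1−cos² = sin²).
Then 2/(1+√(1−ρ_J²)) = 2/(1+0.156434); ω* = 2/1.156434 = 1.72945.
and ρ(B_{ω*}) = 1.72945 − 1 = 0.72945.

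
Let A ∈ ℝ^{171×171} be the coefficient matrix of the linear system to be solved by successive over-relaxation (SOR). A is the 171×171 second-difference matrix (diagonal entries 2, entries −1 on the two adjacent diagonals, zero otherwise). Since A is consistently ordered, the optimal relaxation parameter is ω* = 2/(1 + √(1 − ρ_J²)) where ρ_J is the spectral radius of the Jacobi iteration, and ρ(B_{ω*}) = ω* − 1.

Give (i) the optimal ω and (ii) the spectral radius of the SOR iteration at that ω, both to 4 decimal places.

n=171: λ(B_J) = 1 − λ(A)/2 = cos(kπ/172); k=1 gives ρ_J = 0.9998.
1 − cos²(π/172) = sin²(π/172) ⇒ √(1−ρ_J²) = sin(π/172) = 0.01826.
[ω*] 2 ÷ (1 + 0.01826) = 2 ÷ 1.01826 = 1.9641.
ρ(B_{ω*}) = ω*−1 = 0.9641

ω* = 1.9641, ρ_SOR = 0.9641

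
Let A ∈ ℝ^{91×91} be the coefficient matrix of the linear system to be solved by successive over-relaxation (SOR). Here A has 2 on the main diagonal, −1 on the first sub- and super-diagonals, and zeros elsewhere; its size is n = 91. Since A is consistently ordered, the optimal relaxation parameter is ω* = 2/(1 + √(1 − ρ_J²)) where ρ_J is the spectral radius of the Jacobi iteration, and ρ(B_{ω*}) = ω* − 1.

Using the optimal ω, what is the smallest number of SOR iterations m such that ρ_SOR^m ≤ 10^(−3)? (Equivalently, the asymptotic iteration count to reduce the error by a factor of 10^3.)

spectrum of D⁻¹(L+U) = {cos(kπ/92) : 1≤k≤91}; ρ_J = cos(π/92) = 0.9994170.
√(1−ρ_J²) simplifies to sin(π/92) = 0.0341411.
So ω* = 2/1.0341411 = 1.9339721 (Young).
At ω = 1.9339721 every |λ(B_ω)| = ω−1, so ρ_SOR = 0.9339721.
(0.9339721)^m ≤ 10^{−3}  ⇒  m·ln(0.9339721) ≤ −3·ln10  ⇒  m ≥ 101.126  ⇒  m = 102

m = 102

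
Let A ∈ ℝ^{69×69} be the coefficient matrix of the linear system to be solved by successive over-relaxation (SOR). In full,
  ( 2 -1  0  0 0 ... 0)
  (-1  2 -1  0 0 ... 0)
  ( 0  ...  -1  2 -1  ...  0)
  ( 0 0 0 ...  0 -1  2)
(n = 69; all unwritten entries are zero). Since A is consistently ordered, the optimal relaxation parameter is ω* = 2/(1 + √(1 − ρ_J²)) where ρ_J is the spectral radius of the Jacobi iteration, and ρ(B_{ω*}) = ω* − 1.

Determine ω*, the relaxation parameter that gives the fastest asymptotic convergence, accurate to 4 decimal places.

[ρ_J] n=69: ρ(B_J) = cos(π/(n+1)) = cos(π/70) = 0.9990.
√(1−ρ_J²) simplifies to sin(π/70) = 0.04486.
So ω* = 2/1.04486 = 1.9141 (Young).
[ρ_SOR] ω* − 1 = 0.9141.

ω* = 1.9141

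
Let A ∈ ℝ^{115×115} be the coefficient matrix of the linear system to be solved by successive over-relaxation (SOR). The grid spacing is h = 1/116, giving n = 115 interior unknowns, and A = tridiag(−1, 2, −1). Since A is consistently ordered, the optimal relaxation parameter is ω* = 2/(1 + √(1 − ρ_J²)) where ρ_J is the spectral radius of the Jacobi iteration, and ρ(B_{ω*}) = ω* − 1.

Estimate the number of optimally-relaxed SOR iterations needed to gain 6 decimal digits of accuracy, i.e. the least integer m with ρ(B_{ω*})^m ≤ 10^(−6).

spectrum of D⁻¹(L+U) = {cos(kπ/116) : 1≤k≤115}; ρ_J = cos(π/116) = 0.9996333.
1 − cos²(π/116) = sin²(π/116) ⇒ √(1−ρ_J²) = sin(π/116) = 0.0270794.
Then 2/(1+√(1−ρ_J²)) = 2/(1+0.0270794); ω* = 2/1.0270794 = 1.9472691.
ρ_SOR = ω* − 1 = 1.9472691 − 1 = 0.9472691.
For 6 digits: m = 6·ln10 / (−ln 0.9472691) = 13.8155/0.0541721 = 255.030; round up → m = 256.

m = 256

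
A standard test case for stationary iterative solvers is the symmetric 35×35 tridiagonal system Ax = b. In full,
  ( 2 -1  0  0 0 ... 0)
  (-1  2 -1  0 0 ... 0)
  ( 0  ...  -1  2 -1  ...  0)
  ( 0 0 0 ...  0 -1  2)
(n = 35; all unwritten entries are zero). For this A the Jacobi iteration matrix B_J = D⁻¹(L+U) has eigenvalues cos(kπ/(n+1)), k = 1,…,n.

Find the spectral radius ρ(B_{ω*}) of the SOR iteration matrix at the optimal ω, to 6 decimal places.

ρ_J = max_k |cos(kπ/36)| = cos(π/36) = 0.996195
1 − cos²(π/36) = sin²(π/36) ⇒ √(1−ρ_J²) = sin(π/36) = 0.0871557.
Then 2/(1+√(1−ρ_J²)) = 2/(1+0.0871557); ω* = 2/1.0871557 = 1.839663.
ρ_SOR = ω* − 1 ≈ 0.839663.

ρ_SOR = 0.839663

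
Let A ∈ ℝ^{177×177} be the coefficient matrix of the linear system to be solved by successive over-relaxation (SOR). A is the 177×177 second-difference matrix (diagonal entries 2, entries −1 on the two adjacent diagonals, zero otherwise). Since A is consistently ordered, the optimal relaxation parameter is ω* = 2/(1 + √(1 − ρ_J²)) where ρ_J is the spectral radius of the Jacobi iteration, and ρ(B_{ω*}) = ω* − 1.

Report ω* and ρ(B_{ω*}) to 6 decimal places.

½·tridiag(1,0,1) at n=177: λ_k = cos(kπ/178); max |λ| at k=1 ⇒ ρ_J = cos(π/178) ≈ 0.999844.
√(1−ρ_J²) = |sin(π/178)| = 0.0176485
ω* = 2/(1 + 0.0176485) = 2/1.0176485 = 1.965315.
[ρ_SOR] ω* − 1 = 0.965315.

ω* = 1.965315, ρ_SOR = 0.965315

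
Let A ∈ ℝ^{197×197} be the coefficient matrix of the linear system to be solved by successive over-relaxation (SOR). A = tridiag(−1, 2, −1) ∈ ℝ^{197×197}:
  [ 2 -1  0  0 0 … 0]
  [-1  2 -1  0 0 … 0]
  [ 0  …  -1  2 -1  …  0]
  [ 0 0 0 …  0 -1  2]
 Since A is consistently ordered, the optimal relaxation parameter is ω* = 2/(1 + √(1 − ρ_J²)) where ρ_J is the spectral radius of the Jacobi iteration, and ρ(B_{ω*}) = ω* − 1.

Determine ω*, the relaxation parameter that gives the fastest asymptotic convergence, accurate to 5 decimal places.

spectrum of D⁻¹(L+U) = {cos(kπ/198) : 1≤k≤197}; ρ_J = cos(π/198) = 0.99987.
√(1−ρ_J²) = |sin(π/198)| = 0.015866
Young: ω* = 2/(1+√(1−ρ_J²)) = 2/(1+0.015866) = 2/1.015866 = 1.96876.
[ρ_SOR] ω* − 1 = 0.96876.

ω* = 1.96876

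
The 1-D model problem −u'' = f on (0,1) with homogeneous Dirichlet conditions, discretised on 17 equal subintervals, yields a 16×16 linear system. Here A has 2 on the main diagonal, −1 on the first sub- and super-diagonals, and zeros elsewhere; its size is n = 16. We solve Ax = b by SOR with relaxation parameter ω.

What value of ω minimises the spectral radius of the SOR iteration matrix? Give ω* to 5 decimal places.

ω* = 1.68955

½·tridiag(1,0,1) at n=16: λ_k = cos(kπ/17); max |λ| at k=1 ⇒ ρ_J = cos(π/17) ≈ 0.98297.
1 − cos²(π/17) = sin²(π/17) ⇒ √(1−ρ_J²) = sin(π/17) = 0.183750.
ω* = 2 / (1 + 0.183750) = 2 / 1.183750 ≈ 1.68955.
and ρ(B_{ω*}) = 1.68955 − 1 = 0.68955.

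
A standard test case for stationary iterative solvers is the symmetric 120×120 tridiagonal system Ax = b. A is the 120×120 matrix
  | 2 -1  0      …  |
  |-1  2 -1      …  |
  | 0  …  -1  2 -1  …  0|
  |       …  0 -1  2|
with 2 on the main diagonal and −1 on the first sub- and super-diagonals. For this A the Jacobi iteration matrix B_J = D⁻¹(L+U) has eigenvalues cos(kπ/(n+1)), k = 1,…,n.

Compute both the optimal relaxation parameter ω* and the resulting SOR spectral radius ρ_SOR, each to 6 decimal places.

spectrum of D⁻¹(L+U) = {cos(kπ/121) : 1≤k≤120}; ρ_J = cos(π/121) = 0.999663.
√(1−ρ_J²) = |sin(π/121)| = 0.0259607
ω* = 2/(1+0.0259607) = 1.949392
ρ_SOR = ω* − 1 ≈ 0.949392.

ω* = 1.949392, ρ_SOR = 0.949392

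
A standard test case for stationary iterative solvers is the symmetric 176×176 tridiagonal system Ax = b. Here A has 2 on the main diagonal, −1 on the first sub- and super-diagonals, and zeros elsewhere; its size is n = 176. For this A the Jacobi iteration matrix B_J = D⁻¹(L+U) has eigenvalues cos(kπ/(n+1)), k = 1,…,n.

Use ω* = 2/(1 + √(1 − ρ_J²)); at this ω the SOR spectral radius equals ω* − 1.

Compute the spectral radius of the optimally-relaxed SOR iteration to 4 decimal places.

ρ_J = max_k |cos(kπ/177)| = cos(π/177) = 0.9998
1 − cos²(π/177) = sin²(π/177) ⇒ √(1−ρ_J²) = sin(π/177) = 0.01775.
So ω* = 2/1.01775 = 1.9651 (Young).
ρ(B_{ω*}) = ω*−1 = 0.9651

ρ_SOR = 0.9651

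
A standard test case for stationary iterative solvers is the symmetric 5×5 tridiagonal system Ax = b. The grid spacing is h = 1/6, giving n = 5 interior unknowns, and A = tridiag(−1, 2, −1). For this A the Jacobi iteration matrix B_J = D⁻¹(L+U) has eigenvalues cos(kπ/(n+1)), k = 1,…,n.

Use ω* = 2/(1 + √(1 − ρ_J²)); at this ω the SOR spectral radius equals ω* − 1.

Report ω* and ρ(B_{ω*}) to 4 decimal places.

ω* = 1.3333, ρ_SOR = 0.3333

n=5: λ(B_J) = 1 − λ(A)/2 = cos(kπ/6); k=1 gives ρ_J = 0.8660.
√(1−ρ_J²) = |sin(π/6)| = 0.50000
So ω* = 2/1.50000 = 1.3333 (Young).
[ρ_SOR] ω* − 1 = 0.3333.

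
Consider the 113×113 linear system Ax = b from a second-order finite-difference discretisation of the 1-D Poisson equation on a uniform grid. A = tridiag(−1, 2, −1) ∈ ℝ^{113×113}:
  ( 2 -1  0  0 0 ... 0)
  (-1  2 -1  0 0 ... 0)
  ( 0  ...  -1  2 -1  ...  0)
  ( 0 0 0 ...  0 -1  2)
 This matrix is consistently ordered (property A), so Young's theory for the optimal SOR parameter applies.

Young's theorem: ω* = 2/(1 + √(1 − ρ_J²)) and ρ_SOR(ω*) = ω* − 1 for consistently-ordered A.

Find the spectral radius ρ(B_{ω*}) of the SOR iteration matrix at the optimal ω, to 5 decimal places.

ρ_SOR = 0.94637

With n=113, ρ(Jacobi) = cos(π/114) = 0.99962.
1 − cos²(π/114) = sin²(π/114) ⇒ √(1−ρ_J²) = sin(π/114) = 0.027554.
Then 2/(1+√(1−ρ_J²)) = 2/(1+0.027554); ω* = 2/1.027554 = 1.94637.
[ρ_SOR] ω* − 1 = 0.94637.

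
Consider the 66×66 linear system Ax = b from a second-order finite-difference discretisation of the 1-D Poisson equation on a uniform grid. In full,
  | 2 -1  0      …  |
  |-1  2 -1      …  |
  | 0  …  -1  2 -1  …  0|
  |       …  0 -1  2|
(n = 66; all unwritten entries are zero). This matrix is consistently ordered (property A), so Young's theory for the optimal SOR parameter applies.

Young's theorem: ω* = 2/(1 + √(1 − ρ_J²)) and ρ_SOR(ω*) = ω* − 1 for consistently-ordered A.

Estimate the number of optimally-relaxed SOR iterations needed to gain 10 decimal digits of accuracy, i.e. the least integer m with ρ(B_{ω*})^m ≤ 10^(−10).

m = 246

spectrum of D⁻¹(L+U) = {cos(kπ/67) : 1≤k≤66}; ρ_J = cos(π/67) = 0.9989009.
√(1−ρ_J²) simplifies to sin(π/67) = 0.0468723.
Then 2/(1+√(1−ρ_J²)) = 2/(1+0.0468723); ω* = 2/1.0468723 = 1.9104527.
At ω = 1.9104527 every |λ(B_ω)| = ω−1, so ρ_SOR = 0.9104527.
For 10 digits: m = 10·ln10 / (−ln 0.9104527) = 23.0259/0.0938133 = 245.444; round up → m = 246.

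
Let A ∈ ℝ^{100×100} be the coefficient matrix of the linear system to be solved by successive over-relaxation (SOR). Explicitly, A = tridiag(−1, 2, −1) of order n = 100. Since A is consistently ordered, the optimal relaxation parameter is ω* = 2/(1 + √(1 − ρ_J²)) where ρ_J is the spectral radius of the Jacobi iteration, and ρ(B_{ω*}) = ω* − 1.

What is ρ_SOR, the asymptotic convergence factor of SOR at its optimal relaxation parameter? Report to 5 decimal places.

B_J for the 100×100 system has eigenvalues cos(kπ/101); ρ_J = cos(π/101) = 0.99952.
√(1 − cos²(π/101)) = sin(π/101) ≈ 0.031100.
ω* = 2/(1 + 0.031100) = 2/1.031100 = 1.93968.
[ρ_SOR] ω* − 1 = 0.93968.

ρ_SOR = 0.93968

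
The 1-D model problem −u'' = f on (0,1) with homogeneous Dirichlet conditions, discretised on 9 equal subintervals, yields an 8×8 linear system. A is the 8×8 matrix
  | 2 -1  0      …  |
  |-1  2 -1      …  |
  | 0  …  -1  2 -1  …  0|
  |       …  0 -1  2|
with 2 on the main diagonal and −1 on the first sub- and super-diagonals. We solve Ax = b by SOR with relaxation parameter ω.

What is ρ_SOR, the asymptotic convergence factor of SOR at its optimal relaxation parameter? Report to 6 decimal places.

With n=8, ρ(Jacobi) = cos(π/9) = 0.939693.
√(1−ρ_J²) = |sin(π/9)| = 0.3420201
ω* = 2/(1+0.3420201) = 1.490291
ρ_SOR = ω* − 1 = 1.490291 − 1 = 0.490291.

ρ_SOR = 0.490291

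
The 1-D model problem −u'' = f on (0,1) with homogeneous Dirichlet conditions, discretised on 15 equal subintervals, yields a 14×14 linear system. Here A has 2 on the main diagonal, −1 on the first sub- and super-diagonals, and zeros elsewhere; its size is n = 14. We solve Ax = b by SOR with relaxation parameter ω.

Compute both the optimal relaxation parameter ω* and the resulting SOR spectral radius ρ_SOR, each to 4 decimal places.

ω* = 1.6558, ρ_SOR = 0.6558

With n=14, ρ(Jacobi) = cos(π/15) = 0.9781.
1 − cos²(π/15) = sin²(π/15) ⇒ √(1−ρ_J²) = sin(π/15) = 0.20791.
Then 2/(1+√(1−ρ_J²)) = 2/(1+0.20791); ω* = 2/1.20791 = 1.6558.
ρ_SOR = ω* − 1 ≈ 0.6558.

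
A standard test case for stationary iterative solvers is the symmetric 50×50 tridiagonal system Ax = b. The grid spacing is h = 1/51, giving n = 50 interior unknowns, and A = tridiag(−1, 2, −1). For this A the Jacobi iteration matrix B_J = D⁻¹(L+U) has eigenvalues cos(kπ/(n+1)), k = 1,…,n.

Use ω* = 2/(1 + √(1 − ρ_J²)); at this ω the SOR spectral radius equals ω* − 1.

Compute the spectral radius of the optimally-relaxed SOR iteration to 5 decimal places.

½·tridiag(1,0,1) at n=50: λ_k = cos(kπ/51); max |λ| at k=1 ⇒ ρ_J = cos(π/51) ≈ 0.99810.
√(1 − cos²(π/51)) = sin(π/51) ≈ 0.061561.
ω* = 2/(1+0.061561) = 1.88402
ρ_SOR = ω* − 1 = 1.88402 − 1 = 0.88402.

ρ_SOR = 0.88402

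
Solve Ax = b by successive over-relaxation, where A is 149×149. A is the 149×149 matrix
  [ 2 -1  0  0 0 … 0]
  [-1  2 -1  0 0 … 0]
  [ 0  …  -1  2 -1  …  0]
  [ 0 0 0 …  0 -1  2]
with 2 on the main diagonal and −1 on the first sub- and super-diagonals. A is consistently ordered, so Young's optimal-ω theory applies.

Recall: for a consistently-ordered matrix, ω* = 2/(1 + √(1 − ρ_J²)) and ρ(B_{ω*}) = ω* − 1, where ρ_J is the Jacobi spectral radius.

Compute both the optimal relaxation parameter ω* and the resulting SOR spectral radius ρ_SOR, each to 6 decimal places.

ω* = 1.958974, ρ_SOR = 0.958974

ρ_J = max_k |cos(kπ/150)| = cos(π/150) = 0.999781
√(1 − cos²(π/150)) = sin(π/150) ≈ 0.0209424.
[ω*] 2 ÷ (1 + 0.0209424) = 2 ÷ 1.0209424 = 1.958974.
At ω = 1.958974 every |λ(B_ω)| = ω−1, so ρ_SOR = 0.958974.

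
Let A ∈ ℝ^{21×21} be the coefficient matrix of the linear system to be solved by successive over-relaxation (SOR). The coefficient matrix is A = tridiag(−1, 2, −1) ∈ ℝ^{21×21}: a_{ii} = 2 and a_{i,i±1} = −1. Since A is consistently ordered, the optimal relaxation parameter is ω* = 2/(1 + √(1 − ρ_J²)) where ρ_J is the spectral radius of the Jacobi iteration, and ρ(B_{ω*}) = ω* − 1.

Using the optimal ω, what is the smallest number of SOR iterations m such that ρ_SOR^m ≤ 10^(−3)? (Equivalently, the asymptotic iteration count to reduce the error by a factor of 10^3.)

½·tridiag(1,0,1) at n=21: λ_k = cos(kπ/22); max |λ| at k=1 ⇒ ρ_J = cos(π/22) ≈ 0.9898214.
√(1−ρ_J²) = |sin(π/22)| = 0.1423148
Young: ω* = 2/(1+√(1−ρ_J²)) = 2/(1+0.1423148) = 2/1.1423148 = 1.7508309.
Hence ρ(B_{ω*}) = 1.7508309 − 1 = 0.7508309.
For 3 digits: m = 3·ln10 / (−ln 0.7508309) = 6.90776/0.286575 = 24.105; round up → m = 25.

m = 25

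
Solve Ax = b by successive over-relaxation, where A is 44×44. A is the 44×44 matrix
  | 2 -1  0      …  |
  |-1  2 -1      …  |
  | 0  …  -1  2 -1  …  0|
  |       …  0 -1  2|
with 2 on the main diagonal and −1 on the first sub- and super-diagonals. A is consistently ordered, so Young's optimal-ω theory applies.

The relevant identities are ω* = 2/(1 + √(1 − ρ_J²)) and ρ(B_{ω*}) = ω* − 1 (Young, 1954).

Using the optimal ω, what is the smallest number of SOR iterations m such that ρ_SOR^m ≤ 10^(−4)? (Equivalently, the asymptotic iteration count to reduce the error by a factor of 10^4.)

spectrum of D⁻¹(L+U) = {cos(kπ/45) : 1≤k≤44}; ρ_J = cos(π/45) = 0.9975641.
√(1−ρ_J²) simplifies to sin(π/45) = 0.0697565.
Young: ω* = 2/(1+√(1−ρ_J²)) = 2/(1+0.0697565) = 2/1.0697565 = 1.8695843.
ρ(B_{ω*}) = ω*−1 = 0.8695843
m ≥ 4·ln10 / (−ln 0.8695843) = 65.911; smallest integer m = 66.

m = 66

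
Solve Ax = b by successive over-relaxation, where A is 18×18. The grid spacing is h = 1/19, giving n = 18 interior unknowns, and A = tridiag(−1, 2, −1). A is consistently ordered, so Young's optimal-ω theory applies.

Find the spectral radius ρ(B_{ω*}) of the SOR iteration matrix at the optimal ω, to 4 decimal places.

ρ_SOR = 0.7173

ρ_J = max_k |cos(kπ/19)| = cos(π/19) = 0.9864
√(1−ρ_J²) simplifies to sin(π/19) = 0.16459.
ω* = 2/(1 + 0.16459) = 2/1.16459 = 1.7173.
At ω = 1.7173 every |λ(B_ω)| = ω−1, so ρ_SOR = 0.7173.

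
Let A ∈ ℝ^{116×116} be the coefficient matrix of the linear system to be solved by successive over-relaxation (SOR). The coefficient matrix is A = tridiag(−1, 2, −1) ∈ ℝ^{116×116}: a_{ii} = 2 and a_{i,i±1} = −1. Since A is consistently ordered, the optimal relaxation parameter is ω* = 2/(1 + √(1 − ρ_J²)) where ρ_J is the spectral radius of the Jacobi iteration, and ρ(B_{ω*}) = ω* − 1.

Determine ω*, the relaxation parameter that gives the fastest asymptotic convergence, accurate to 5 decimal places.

ω* = 1.94771

[ρ_J] n=116: ρ(B_J) = cos(π/(n+1)) = cos(π/117) = 0.99964.
√(1−ρ_J²) = |sin(π/117)| = 0.026848
So ω* = 2/1.026848 = 1.94771 (Young).
[ρ_SOR] ω* − 1 = 0.94771.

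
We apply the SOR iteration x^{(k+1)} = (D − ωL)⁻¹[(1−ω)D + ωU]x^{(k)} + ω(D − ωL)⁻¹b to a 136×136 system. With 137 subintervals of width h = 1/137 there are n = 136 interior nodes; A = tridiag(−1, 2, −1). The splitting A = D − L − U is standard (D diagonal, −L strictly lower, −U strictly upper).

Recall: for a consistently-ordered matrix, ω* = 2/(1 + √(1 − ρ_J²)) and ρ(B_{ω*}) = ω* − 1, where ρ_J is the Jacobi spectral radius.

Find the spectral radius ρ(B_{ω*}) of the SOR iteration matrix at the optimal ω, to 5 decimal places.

ρ_SOR = 0.95517

½·tridiag(1,0,1) at n=136: λ_k = cos(kπ/137); max |λ| at k=1 ⇒ ρ_J = cos(π/137) ≈ 0.99974.
1 − cos²(π/137) = sin²(π/137) ⇒ √(1−ρ_J²) = sin(π/137) = 0.022929.
ω* = 2/(1 + 0.022929) = 2/1.022929 = 1.95517.
At ω = 1.95517 every |λ(B_ω)| = ω−1, so ρ_SOR = 0.95517.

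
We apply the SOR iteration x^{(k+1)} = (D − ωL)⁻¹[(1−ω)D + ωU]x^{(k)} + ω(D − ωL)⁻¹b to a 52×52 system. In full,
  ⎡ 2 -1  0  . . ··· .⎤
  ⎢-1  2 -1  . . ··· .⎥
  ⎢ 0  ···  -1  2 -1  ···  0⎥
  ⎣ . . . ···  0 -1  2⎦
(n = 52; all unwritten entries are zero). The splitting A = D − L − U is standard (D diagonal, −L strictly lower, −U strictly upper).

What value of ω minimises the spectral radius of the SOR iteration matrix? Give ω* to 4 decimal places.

[ρ_J] n=52: ρ(B_J) = cos(π/(n+1)) = cos(π/53) = 0.9982.
√(1 − cos²(π/53)) = sin(π/53) ≈ 0.05924.
Then 2/(1+√(1−ρ_J²)) = 2/(1+0.05924); ω* = 2/1.05924 = 1.8881.
[ρ_SOR] ω* − 1 = 0.8881.

ω* = 1.8881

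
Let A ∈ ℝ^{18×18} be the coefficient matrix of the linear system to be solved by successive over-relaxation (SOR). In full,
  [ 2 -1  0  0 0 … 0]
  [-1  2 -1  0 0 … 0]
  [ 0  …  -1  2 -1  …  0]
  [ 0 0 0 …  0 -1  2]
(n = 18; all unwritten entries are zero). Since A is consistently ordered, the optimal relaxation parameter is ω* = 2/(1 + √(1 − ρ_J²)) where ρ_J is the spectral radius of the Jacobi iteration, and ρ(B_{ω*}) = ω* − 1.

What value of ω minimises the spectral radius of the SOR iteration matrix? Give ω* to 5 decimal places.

With n=18, ρ(Jacobi) = cos(π/19) = 0.98636.
√(1−ρ_J²) simplifies to sin(π/19) = 0.164595.
Young: ω* = 2/(1+√(1−ρ_J²)) = 2/(1+0.164595) = 2/1.164595 = 1.71734.
At ω = 1.71734 every |λ(B_ω)| = ω−1, so ρ_SOR = 0.71734.

ω* = 1.71734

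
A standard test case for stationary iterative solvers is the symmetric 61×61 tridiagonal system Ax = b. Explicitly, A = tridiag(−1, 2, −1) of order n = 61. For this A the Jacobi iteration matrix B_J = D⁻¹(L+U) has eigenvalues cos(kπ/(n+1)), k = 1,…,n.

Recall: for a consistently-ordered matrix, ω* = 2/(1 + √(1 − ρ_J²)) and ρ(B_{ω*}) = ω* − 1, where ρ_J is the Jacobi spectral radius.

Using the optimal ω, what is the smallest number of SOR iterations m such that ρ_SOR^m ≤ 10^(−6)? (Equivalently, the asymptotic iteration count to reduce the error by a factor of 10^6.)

[ρ_J] n=61: ρ(B_J) = cos(π/(n+1)) = cos(π/62) = 0.9987165.
√(1 − cos²(π/62)) = sin(π/62) ≈ 0.0506492.
So ω* = 2/1.0506492 = 1.9035849 (Young).
[ρ_SOR] ω* − 1 = 0.9035849.
(0.9035849)^m ≤ 10^{−6}  ⇒  m·ln(0.9035849) ≤ −6·ln10  ⇒  m ≥ 136.268  ⇒  m = 137

m = 137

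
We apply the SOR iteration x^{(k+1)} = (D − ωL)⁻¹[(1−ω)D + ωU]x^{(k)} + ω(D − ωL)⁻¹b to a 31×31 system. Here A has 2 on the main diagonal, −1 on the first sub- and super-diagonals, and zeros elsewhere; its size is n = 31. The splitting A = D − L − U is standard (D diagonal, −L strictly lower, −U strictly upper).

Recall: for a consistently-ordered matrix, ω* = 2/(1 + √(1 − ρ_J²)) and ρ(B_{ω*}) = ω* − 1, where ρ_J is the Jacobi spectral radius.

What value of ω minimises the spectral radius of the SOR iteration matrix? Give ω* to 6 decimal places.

ω* = 1.821465

With n=31, ρ(Jacobi) = cos(π/32) = 0.995185.
√(1−ρ_J²) simplifies to sin(π/32) = 0.0980171.
ω* = 2 / (1 + 0.0980171) = 2 / 1.0980171 ≈ 1.821465.
ρ_SOR = ω* − 1 = 1.821465 − 1 = 0.821465.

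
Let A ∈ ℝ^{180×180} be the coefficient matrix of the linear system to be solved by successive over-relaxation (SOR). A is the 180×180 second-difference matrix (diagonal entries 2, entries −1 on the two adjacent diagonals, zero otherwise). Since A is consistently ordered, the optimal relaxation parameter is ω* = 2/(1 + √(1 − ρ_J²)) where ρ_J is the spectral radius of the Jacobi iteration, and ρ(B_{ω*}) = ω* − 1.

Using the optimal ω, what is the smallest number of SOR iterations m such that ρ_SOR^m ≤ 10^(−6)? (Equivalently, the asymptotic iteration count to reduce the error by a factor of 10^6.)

m = 398

spectrum of D⁻¹(L+U) = {cos(kπ/181) : 1≤k≤180}; ρ_J = cos(π/181) = 0.9998494.
1 − cos²(π/181) = sin²(π/181) ⇒ √(1−ρ_J²) = sin(π/181) = 0.0173560.
ω* = 2/(1+0.0173560) = 1.9658802
and ρ(B_{ω*}) = 1.9658802 − 1 = 0.9658802.
For 6 digits: m = 6·ln10 / (−ln 0.9658802) = 13.8155/0.0347155 = 397.963; round up → m = 398.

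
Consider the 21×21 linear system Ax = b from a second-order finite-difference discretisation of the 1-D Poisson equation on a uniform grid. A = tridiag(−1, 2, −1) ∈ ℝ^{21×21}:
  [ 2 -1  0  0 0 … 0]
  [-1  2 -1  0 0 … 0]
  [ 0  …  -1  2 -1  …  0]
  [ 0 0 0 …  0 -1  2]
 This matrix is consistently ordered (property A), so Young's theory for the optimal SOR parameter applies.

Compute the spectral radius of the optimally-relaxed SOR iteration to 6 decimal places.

ρ_SOR = 0.750831

½·tridiag(1,0,1) at n=21: λ_k = cos(kπ/22); max |λ| at k=1 ⇒ ρ_J = cos(π/22) ≈ 0.989821.
root = sin(π/22) = 0.1423148  (since 1−cos² = sin²).
[ω*] 2 ÷ (1 + 0.1423148) = 2 ÷ 1.1423148 = 1.750831.
ρ(B_{ω*}) = ω*−1 = 0.750831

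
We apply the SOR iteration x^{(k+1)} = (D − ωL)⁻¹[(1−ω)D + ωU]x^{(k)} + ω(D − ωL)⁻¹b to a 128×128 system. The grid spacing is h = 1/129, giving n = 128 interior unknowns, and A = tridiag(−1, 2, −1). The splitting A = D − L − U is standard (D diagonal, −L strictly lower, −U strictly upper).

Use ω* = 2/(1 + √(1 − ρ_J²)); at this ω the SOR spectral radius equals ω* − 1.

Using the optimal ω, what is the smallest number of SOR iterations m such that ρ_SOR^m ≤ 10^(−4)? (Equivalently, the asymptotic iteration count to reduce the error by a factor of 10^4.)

n=128: λ(B_J) = 1 − λ(A)/2 = cos(kπ/129); k=1 gives ρ_J = 0.9997035.
√(1 − cos²(π/129)) = sin(π/129) ≈ 0.0243510.
ω* = 2/(1+0.0243510) = 1.9524558
Hence ρ(B_{ω*}) = 1.9524558 − 1 = 0.9524558.
ρ_SOR^m ≤ 10^(−4) ⇔ m ≥ 4·ln10/(−ln 0.9524558) = 9.21034/0.0487116 = 189.079; m = ⌈189.079⌉ = 190.

m = 190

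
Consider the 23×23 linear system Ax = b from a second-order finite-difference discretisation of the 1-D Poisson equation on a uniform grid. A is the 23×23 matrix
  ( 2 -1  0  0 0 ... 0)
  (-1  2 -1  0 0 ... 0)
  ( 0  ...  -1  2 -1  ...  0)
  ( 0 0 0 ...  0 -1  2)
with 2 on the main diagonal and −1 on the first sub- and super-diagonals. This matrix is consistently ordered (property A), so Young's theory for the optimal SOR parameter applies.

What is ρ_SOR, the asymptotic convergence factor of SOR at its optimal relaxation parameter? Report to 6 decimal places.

ρ_J = max_k |cos(kπ/24)| = cos(π/24) = 0.991445
root = sin(π/24) = 0.1305262  (since 1−cos² = sin²).
So ω* = 2/1.1305262 = 1.769088 (Young).
ρ_SOR = ω* − 1 ≈ 0.769088.

ρ_SOR = 0.769088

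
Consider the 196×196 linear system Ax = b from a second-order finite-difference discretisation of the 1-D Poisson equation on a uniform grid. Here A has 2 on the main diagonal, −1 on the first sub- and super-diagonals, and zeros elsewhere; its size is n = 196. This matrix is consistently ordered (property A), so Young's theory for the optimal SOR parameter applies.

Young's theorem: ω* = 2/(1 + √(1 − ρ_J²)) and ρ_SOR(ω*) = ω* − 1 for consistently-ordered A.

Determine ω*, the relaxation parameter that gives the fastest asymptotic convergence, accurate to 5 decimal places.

ω* = 1.96861

With n=196, ρ(Jacobi) = cos(π/197) = 0.99987.
√(1−ρ_J²) simplifies to sin(π/197) = 0.015946.
So ω* = 2/1.015946 = 1.96861 (Young).
and ρ(B_{ω*}) = 1.96861 − 1 = 0.96861.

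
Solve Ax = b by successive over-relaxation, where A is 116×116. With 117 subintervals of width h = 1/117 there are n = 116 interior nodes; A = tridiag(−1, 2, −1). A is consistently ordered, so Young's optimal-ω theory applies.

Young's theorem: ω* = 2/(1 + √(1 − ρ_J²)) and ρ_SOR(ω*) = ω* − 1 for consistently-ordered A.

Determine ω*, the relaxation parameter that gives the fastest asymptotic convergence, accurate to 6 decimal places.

ω* = 1.947708

With n=116, ρ(Jacobi) = cos(π/117) = 0.999640.
√(1−ρ_J²) simplifies to sin(π/117) = 0.0268480.
ω* = 2 / (1 + 0.0268480) = 2 / 1.0268480 ≈ 1.947708.
[ρ_SOR] ω* − 1 = 0.947708.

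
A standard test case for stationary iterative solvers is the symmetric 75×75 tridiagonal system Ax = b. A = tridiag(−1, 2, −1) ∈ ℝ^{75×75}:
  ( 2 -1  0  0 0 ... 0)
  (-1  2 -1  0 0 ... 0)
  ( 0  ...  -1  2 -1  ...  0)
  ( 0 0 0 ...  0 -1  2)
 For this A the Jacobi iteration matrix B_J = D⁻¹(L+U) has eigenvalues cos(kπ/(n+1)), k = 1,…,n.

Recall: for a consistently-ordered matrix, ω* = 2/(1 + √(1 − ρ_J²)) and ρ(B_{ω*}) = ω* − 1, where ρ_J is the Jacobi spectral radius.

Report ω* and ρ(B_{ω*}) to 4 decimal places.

ω* = 1.9206, ρ_SOR = 0.9206

½·tridiag(1,0,1) at n=75: λ_k = cos(kπ/76); max |λ| at k=1 ⇒ ρ_J = cos(π/76) ≈ 0.9991.
√(1 − cos²(π/76)) = sin(π/76) ≈ 0.04132.
So ω* = 2/1.04132 = 1.9206 (Young).
Hence ρ(B_{ω*}) = 1.9206 − 1 = 0.9206.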